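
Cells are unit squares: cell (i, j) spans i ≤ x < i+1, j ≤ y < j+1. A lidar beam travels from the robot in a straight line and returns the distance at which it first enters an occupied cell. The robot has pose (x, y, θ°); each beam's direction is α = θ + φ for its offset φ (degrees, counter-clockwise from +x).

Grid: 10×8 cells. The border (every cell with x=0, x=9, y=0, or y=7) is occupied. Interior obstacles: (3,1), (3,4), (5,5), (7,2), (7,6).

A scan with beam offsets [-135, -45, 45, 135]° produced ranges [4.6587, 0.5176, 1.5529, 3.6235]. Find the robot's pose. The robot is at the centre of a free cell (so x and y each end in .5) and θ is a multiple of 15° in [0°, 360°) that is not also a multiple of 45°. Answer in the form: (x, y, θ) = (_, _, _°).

Enumerate (i+0.5, j+0.5, θ) over the 43 free cells and 16 admissible headings. For each, cast all 4 beams and compare to the given ranges.
  (4.5, 6.5, 30°): beam 1 = 1.9319 ≠ 4.6587 ✗
  (6.5, 6.5, 300°): beam 1 = 1.9319 ≠ 4.6587 ✗
  (1.5, 6.5, 75°): beam 1 = 6.3509 ≠ 4.6587 ✗
  (5.5, 4.5, 30°): beam 1 = 3.6235 ≠ 4.6587 ✗
  …
  (4.5, 5.5, 60°): r_1=4.6587, r_2=0.5176, r_3=1.5529, r_4=3.6235 — all match ✓
Only this pose fits every beam.

(x, y, θ) = (4.5, 5.5, 60°)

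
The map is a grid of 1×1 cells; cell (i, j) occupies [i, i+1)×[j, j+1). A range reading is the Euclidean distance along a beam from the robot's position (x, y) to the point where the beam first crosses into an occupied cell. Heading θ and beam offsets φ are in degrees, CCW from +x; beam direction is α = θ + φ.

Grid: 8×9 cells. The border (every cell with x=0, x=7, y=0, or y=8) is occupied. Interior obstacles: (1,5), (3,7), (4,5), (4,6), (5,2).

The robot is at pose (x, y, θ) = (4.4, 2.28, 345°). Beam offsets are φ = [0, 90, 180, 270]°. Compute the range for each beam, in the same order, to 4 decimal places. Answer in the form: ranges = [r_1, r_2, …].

ranges = [0.6212, 5.9218, 3.5199, 1.3252]

beam 1: φ=0°, α=345°
  direction (0.9659, -0.2588); cell (4,2); t to first gridline: x 0.6212, y 1.0818 (then +1.0353 / +3.8637)
    (5,2) via x @ 0.6212  # hit
  → r_1 = 0.6212
beam 2: φ=90°, α=75°
  direction (0.2588, 0.9659); cell (4,2); t to first gridline: x 2.3182, y 0.7454 (then +3.8637 / +1.0353)
    (4,3) via y @ 0.7454
    (4,4) via y @ 1.7807
    (5,4) via x @ 2.3182
    (5,5) via y @ 2.8160
    (5,6) via y @ 3.8512
    (5,7) via y @ 4.8865
    (5,8) via y @ 5.9218  # hit
  → r_2 = 5.9218
beam 3: φ=180°, α=165°
  direction (-0.9659, 0.2588); cell (4,2); t to first gridline: x 0.4141, y 2.7819 (then +1.0353 / +3.8637)
    (3,2) via x @ 0.4141
    (2,2) via x @ 1.4494
    (1,2) via x @ 2.4847
    (1,3) via y @ 2.7819
    (0,3) via x @ 3.5199  # hit
  → r_3 = 3.5199
beam 4: φ=270°, α=255°
  direction (-0.2588, -0.9659); cell (4,2); t to first gridline: x 1.5455, y 0.2899 (then +3.8637 / +1.0353)
    (4,1) via y @ 0.2899
    (4,0) via y @ 1.3252  # hit
  → r_4 = 1.3252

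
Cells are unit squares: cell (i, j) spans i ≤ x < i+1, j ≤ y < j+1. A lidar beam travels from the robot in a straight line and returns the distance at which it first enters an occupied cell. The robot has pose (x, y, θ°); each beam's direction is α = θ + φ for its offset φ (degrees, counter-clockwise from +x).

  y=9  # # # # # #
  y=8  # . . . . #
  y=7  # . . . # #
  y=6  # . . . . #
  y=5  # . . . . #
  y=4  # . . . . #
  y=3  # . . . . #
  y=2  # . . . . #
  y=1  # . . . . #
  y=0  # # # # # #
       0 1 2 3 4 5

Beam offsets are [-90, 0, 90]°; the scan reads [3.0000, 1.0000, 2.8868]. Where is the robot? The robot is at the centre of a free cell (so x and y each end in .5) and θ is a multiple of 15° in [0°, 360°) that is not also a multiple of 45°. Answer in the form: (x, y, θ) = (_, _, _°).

The pose lattice has 31·16 = 496 candidates. Test each by forward raycasting.
  (4.5, 8.5, 120°): beam 1 = 0.5774 ≠ 3.0000 ✗
  (4.5, 8.5, 195°): beam 1 = 0.5176 ≠ 3.0000 ✗
  (2.5, 6.5, 120°): beam 1 = 1.7321 ≠ 3.0000 ✗
  (3.5, 8.5, 195°): beam 1 = 0.5176 ≠ 3.0000 ✗
  …
  (3.5, 6.5, 30°): r_1=3.0000, r_2=1.0000, r_3=2.8868 — all match ✓
Unique over the lattice → pose = (3.5, 6.5, 30°).

(x, y, θ) = (3.5, 6.5, 30°)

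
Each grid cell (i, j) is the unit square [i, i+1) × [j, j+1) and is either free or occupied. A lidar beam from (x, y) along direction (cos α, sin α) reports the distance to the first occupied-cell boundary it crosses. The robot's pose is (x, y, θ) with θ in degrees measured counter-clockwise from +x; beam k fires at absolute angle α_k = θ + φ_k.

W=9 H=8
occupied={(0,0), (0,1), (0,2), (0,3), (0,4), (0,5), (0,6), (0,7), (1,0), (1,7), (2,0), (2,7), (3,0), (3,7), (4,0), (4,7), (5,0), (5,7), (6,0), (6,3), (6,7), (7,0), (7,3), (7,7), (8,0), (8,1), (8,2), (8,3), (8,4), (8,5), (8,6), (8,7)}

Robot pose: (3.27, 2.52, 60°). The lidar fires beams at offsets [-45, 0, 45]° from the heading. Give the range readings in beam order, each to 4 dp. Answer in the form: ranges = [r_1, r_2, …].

beam 1: φ=-45°, α=15°
  d=(0.9659,0.2588)  start (3,2)  tX=0.7558 tY=1.8546  stride 1/|dx|=1.0353 1/|dy|=3.8637
    cross x-line → (4,2), t=0.7558
    cross x-line → (5,2), t=1.7910
    cross y-line → (5,3), t=1.8546
    cross x-line → (6,3), t=2.8263 (wall)
  → r_1 = 2.8263
beam 2: φ=0°, α=60°
  d=(0.5000,0.8660)  start (3,2)  tX=1.4600 tY=0.5543  stride 1/|dx|=2.0000 1/|dy|=1.1547
    cross y-line → (3,3), t=0.5543
    cross x-line → (4,3), t=1.4600
    cross y-line → (4,4), t=1.7090
    cross y-line → (4,5), t=2.8637
    cross x-line → (5,5), t=3.4600
    cross y-line → (5,6), t=4.0184
    cross y-line → (5,7), t=5.1731 (wall)
  → r_2 = 5.1731
beam 3: φ=45°, α=105°
  d=(-0.2588,0.9659)  start (3,2)  tX=1.0432 tY=0.4969  stride 1/|dx|=3.8637 1/|dy|=1.0353
    cross y-line → (3,3), t=0.4969
    cross x-line → (2,3), t=1.0432
    cross y-line → (2,4), t=1.5322
    cross y-line → (2,5), t=2.5675
    cross y-line → (2,6), t=3.6028
    cross y-line → (2,7), t=4.6380 (wall)
  → r_3 = 4.6380

ranges = [2.8263, 5.1731, 4.6380]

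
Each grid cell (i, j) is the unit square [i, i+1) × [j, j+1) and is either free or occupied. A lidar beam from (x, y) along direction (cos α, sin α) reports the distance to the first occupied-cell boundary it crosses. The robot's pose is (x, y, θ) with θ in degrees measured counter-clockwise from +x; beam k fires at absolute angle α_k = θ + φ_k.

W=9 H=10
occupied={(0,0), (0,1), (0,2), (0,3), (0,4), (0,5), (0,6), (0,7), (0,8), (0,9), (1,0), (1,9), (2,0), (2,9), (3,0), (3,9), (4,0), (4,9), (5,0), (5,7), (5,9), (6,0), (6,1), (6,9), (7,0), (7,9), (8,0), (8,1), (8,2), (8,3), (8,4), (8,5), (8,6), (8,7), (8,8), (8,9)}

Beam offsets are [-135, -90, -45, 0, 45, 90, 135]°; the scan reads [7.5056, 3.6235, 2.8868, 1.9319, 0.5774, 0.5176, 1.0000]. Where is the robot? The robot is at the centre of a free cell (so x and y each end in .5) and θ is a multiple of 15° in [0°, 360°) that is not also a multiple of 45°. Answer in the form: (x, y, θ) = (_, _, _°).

(x, y, θ) = (1.5, 6.5, 105°)

Candidates: 54 free-cell centres × 16 headings = 864 poses. Raycast each; keep the one whose scan matches to 4 dp.
  (4.5, 1.5, 150°): beam 1 = 1.5529 ≠ 7.5056 ✗
  (6.5, 6.5, 120°): beam 1 = 1.5529 ≠ 7.5056 ✗
  (2.5, 5.5, 285°): beam 1 = 1.7321 ≠ 7.5056 ✗
  (4.5, 4.5, 285°): beam 1 = 4.0415 ≠ 7.5056 ✗
  …
  (1.5, 6.5, 105°): r_1=7.5056, r_2=3.6235, r_3=2.8868, r_4=1.9319, r_5=0.5774, r_6=0.5176, r_7=1.0000 — all match ✓
Unique over the lattice → pose = (1.5, 6.5, 105°).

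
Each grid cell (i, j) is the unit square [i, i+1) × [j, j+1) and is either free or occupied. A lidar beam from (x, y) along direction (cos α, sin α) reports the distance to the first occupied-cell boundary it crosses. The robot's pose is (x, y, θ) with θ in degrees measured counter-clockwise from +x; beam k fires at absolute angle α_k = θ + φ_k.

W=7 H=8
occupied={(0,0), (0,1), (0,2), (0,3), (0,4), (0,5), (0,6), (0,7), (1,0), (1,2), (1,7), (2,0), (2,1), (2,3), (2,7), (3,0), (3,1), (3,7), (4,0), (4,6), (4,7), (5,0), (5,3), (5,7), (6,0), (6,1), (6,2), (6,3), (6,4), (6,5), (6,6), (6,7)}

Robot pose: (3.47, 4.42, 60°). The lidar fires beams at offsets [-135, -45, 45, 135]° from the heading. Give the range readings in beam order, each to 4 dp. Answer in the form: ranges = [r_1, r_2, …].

beam 1: φ=-135°, α=285°
  cosα=0.2588 sinα=-0.9659 | (3,4) | tMaxX 2.0478 tMaxY 0.4348 | tΔX 3.8637 tΔY 1.0353
    t=0.4348 [y] (3,3)
    t=1.4701 [y] (3,2)
    t=2.0478 [x] (4,2)
    t=2.5054 [y] (4,1)
    t=3.5406 [y] (4,0) — stop
  → r_1 = 3.5406
beam 2: φ=-45°, α=15°
  cosα=0.9659 sinα=0.2588 | (3,4) | tMaxX 0.5487 tMaxY 2.2409 | tΔX 1.0353 tΔY 3.8637
    t=0.5487 [x] (4,4)
    t=1.5840 [x] (5,4)
    t=2.2409 [y] (5,5)
    t=2.6192 [x] (6,5) — stop
  → r_2 = 2.6192
beam 3: φ=45°, α=105°
  cosα=-0.2588 sinα=0.9659 | (3,4) | tMaxX 1.8159 tMaxY 0.6005 | tΔX 3.8637 tΔY 1.0353
    t=0.6005 [y] (3,5)
    t=1.6357 [y] (3,6)
    t=1.8159 [x] (2,6)
    t=2.6710 [y] (2,7) — stop
  → r_3 = 2.6710
beam 4: φ=135°, α=195°
  cosα=-0.9659 sinα=-0.2588 | (3,4) | tMaxX 0.4866 tMaxY 1.6228 | tΔX 1.0353 tΔY 3.8637
    t=0.4866 [x] (2,4)
    t=1.5219 [x] (1,4)
    t=1.6228 [y] (1,3)
    t=2.5571 [x] (0,3) — stop
  → r_4 = 2.5571

ranges = [3.5406, 2.6192, 2.6710, 2.5571]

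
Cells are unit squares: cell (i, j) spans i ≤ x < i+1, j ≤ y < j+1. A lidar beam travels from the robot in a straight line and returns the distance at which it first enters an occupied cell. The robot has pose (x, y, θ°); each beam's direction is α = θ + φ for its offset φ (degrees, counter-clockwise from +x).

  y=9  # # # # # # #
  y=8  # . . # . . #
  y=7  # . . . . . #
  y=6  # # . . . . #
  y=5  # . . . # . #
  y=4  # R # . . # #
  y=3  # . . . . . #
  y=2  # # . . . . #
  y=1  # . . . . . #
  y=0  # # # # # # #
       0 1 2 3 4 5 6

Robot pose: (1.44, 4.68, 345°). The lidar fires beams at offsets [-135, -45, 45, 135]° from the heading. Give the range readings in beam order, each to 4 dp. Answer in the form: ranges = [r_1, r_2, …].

beam 1: φ=-135°, α=210°
  cosα=-0.8660 sinα=-0.5000 | (1,4) | tMaxX 0.5081 tMaxY 1.3600 | tΔX 1.1547 tΔY 2.0000
    t=0.5081 [x] (0,4) — stop
  → r_1 = 0.5081
beam 2: φ=-45°, α=300°
  cosα=0.5000 sinα=-0.8660 | (1,4) | tMaxX 1.1200 tMaxY 0.7852 | tΔX 2.0000 tΔY 1.1547
    t=0.7852 [y] (1,3)
    t=1.1200 [x] (2,3)
    t=1.9399 [y] (2,2)
    t=3.0946 [y] (2,1)
    t=3.1200 [x] (3,1)
    t=4.2493 [y] (3,0) — stop
  → r_2 = 4.2493
beam 3: φ=45°, α=30°
  cosα=0.8660 sinα=0.5000 | (1,4) | tMaxX 0.6466 tMaxY 0.6400 | tΔX 1.1547 tΔY 2.0000
    t=0.6400 [y] (1,5)
    t=0.6466 [x] (2,5)
    t=1.8013 [x] (3,5)
    t=2.6400 [y] (3,6)
    t=2.9560 [x] (4,6)
    t=4.1107 [x] (5,6)
    t=4.6400 [y] (5,7)
    t=5.2654 [x] (6,7) — stop
  → r_3 = 5.2654
beam 4: φ=135°, α=120°
  cosα=-0.5000 sinα=0.8660 | (1,4) | tMaxX 0.8800 tMaxY 0.3695 | tΔX 2.0000 tΔY 1.1547
    t=0.3695 [y] (1,5)
    t=0.8800 [x] (0,5) — stop
  → r_4 = 0.8800

ranges = [0.5081, 4.2493, 5.2654, 0.8800]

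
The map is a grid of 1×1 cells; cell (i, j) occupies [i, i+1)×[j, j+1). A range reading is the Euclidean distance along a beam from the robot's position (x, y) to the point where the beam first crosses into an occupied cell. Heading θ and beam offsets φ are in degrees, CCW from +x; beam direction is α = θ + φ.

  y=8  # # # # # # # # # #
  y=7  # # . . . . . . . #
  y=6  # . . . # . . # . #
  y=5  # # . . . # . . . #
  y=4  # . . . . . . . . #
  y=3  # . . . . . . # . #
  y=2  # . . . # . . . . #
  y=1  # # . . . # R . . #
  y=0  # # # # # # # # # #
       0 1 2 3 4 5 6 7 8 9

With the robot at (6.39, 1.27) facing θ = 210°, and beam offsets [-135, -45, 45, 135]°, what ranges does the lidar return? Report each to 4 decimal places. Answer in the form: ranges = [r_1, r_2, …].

beam 1: φ=-135°, α=75°
  cosα=0.2588 sinα=0.9659 | (6,1) | tMaxX 2.3569 tMaxY 0.7558 | tΔX 3.8637 tΔY 1.0353
    t=0.7558 [y] (6,2)
    t=1.7910 [y] (6,3)
    t=2.3569 [x] (7,3) — stop
  → r_1 = 2.3569
beam 2: φ=-45°, α=165°
  cosα=-0.9659 sinα=0.2588 | (6,1) | tMaxX 0.4038 tMaxY 2.8205 | tΔX 1.0353 tΔY 3.8637
    t=0.4038 [x] (5,1) — stop
  → r_2 = 0.4038
beam 3: φ=45°, α=255°
  cosα=-0.2588 sinα=-0.9659 | (6,1) | tMaxX 1.5068 tMaxY 0.2795 | tΔX 3.8637 tΔY 1.0353
    t=0.2795 [y] (6,0) — stop
  → r_3 = 0.2795
beam 4: φ=135°, α=345°
  cosα=0.9659 sinα=-0.2588 | (6,1) | tMaxX 0.6315 tMaxY 1.0432 | tΔX 1.0353 tΔY 3.8637
    t=0.6315 [x] (7,1)
    t=1.0432 [y] (7,0) — stop
  → r_4 = 1.0432

ranges = [2.3569, 0.4038, 0.2795, 1.0432]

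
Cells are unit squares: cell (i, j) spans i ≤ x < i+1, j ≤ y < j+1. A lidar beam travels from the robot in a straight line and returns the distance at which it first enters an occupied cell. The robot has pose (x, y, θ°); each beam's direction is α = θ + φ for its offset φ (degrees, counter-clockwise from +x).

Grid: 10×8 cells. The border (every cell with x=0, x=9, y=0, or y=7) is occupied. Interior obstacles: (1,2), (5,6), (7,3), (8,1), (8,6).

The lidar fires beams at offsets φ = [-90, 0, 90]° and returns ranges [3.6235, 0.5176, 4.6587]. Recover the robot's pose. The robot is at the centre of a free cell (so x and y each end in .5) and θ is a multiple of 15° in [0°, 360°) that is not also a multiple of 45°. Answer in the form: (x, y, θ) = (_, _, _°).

(x, y, θ) = (5.5, 5.5, 75°)

Candidates: 43 free-cell centres × 16 headings = 688 poses. Raycast each; keep the one whose scan matches to 4 dp.
  (4.5, 2.5, 165°): beam 2 = 3.6235 ≠ 0.5176 ✗
  (1.5, 3.5, 15°): beam 1 = 0.5176 ≠ 3.6235 ✗
  (7.5, 6.5, 150°): beam 1 = 0.5774 ≠ 3.6235 ✗
  (6.5, 6.5, 165°): beam 1 = 0.5176 ≠ 3.6235 ✗
  …
  (5.5, 5.5, 75°): r_1=3.6235, r_2=0.5176, r_3=4.6587 — all match ✓
Only this pose fits every beam.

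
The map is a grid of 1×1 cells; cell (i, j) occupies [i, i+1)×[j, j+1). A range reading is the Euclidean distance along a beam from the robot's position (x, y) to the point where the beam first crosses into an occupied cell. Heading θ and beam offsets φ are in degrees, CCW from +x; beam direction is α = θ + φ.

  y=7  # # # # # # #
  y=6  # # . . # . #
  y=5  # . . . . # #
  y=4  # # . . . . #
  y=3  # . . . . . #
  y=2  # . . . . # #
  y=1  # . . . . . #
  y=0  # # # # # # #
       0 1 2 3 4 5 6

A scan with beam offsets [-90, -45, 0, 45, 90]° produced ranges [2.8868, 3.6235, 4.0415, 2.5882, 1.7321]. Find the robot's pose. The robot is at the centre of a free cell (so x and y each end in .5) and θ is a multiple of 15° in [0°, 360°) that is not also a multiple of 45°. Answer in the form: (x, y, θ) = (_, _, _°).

Enumerate (i+0.5, j+0.5, θ) over the 25 free cells and 16 admissible headings. For each, cast all 5 beams and compare to the given ranges.
  (3.5, 5.5, 150°): beam 1 = 1.0000 ≠ 2.8868 ✗
  (1.5, 2.5, 210°): beam 1 = 1.0000 ≠ 2.8868 ✗
  (2.5, 5.5, 60°): beam 1 = 4.0415 ≠ 2.8868 ✗
  (3.5, 6.5, 195°): beam 1 = 0.5176 ≠ 2.8868 ✗
  …
  (3.5, 4.5, 300°): r_1=2.8868, r_2=3.6235, r_3=4.0415, r_4=2.5882, r_5=1.7321 — all match ✓
Unique over the lattice → pose = (3.5, 4.5, 300°).

(x, y, θ) = (3.5, 4.5, 300°)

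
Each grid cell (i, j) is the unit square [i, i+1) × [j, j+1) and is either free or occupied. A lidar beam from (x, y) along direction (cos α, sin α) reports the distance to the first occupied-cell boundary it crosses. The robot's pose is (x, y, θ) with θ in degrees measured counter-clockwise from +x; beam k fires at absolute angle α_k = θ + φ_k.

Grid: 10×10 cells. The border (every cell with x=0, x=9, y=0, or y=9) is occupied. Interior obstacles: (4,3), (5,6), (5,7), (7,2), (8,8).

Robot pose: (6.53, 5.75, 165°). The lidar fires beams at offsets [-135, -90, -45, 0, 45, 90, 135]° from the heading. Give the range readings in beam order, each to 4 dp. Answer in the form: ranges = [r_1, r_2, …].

ranges = [2.8521, 3.3646, 1.0600, 0.9659, 6.3855, 4.9176, 4.9400]

beam 1: φ=-135°, α=30°
  direction (0.8660, 0.5000); cell (6,5); t to first gridline: x 0.5427, y 0.5000 (then +1.1547 / +2.0000)
    (6,6) via y @ 0.5000
    (7,6) via x @ 0.5427
    (8,6) via x @ 1.6974
    (8,7) via y @ 2.5000
    (9,7) via x @ 2.8521  # hit
  → r_1 = 2.8521
beam 2: φ=-90°, α=75°
  direction (0.2588, 0.9659); cell (6,5); t to first gridline: x 1.8159, y 0.2588 (then +3.8637 / +1.0353)
    (6,6) via y @ 0.2588
    (6,7) via y @ 1.2941
    (7,7) via x @ 1.8159
    (7,8) via y @ 2.3294
    (7,9) via y @ 3.3646  # hit
  → r_2 = 3.3646
beam 3: φ=-45°, α=120°
  direction (-0.5000, 0.8660); cell (6,5); t to first gridline: x 1.0600, y 0.2887 (then +2.0000 / +1.1547)
    (6,6) via y @ 0.2887
    (5,6) via x @ 1.0600  # hit
  → r_3 = 1.0600
beam 4: φ=0°, α=165°
  direction (-0.9659, 0.2588); cell (6,5); t to first gridline: x 0.5487, y 0.9659 (then +1.0353 / +3.8637)
    (5,5) via x @ 0.5487
    (5,6) via y @ 0.9659  # hit
  → r_4 = 0.9659
beam 5: φ=45°, α=210°
  direction (-0.8660, -0.5000); cell (6,5); t to first gridline: x 0.6120, y 1.5000 (then +1.1547 / +2.0000)
    (5,5) via x @ 0.6120
    (5,4) via y @ 1.5000
    (4,4) via x @ 1.7667
    (3,4) via x @ 2.9214
    (3,3) via y @ 3.5000
    (2,3) via x @ 4.0761
    (1,3) via x @ 5.2308
    (1,2) via y @ 5.5000
    (0,2) via x @ 6.3855  # hit
  → r_5 = 6.3855
beam 6: φ=90°, α=255°
  direction (-0.2588, -0.9659); cell (6,5); t to first gridline: x 2.0478, y 0.7765 (then +3.8637 / +1.0353)
    (6,4) via y @ 0.7765
    (6,3) via y @ 1.8117
    (5,3) via x @ 2.0478
    (5,2) via y @ 2.8470
    (5,1) via y @ 3.8823
    (5,0) via y @ 4.9176  # hit
  → r_6 = 4.9176
beam 7: φ=135°, α=300°
  direction (0.5000, -0.8660); cell (6,5); t to first gridline: x 0.9400, y 0.8660 (then +2.0000 / +1.1547)
    (6,4) via y @ 0.8660
    (7,4) via x @ 0.9400
    (7,3) via y @ 2.0207
    (8,3) via x @ 2.9400
    (8,2) via y @ 3.1754
    (8,1) via y @ 4.3301
    (9,1) via x @ 4.9400  # hit
  → r_7 = 4.9400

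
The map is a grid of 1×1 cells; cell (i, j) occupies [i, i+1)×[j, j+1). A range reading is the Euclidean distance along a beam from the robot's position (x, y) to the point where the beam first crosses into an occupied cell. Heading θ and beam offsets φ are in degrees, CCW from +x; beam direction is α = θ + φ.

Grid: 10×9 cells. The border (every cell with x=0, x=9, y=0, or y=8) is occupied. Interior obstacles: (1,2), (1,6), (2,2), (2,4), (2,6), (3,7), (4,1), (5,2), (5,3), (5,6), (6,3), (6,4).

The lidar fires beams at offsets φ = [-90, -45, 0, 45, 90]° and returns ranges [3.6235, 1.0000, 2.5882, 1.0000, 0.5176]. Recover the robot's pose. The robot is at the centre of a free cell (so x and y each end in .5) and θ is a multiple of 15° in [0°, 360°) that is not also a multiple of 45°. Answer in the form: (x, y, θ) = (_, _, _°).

The pose lattice has 44·16 = 704 candidates. Test each by forward raycasting.
  (2.5, 1.5, 285°): beam 1 = 1.5529 ≠ 3.6235 ✗
  (8.5, 2.5, 165°): beam 1 = 1.9319 ≠ 3.6235 ✗
  (4.5, 5.5, 105°): beam 1 = 4.6587 ≠ 3.6235 ✗
  (4.5, 6.5, 285°): beam 1 = 1.5529 ≠ 3.6235 ✗
  …
  (1.5, 3.5, 75°): r_1=3.6235, r_2=1.0000, r_3=2.5882, r_4=1.0000, r_5=0.5176 — all match ✓
Only this pose fits every beam.

(x, y, θ) = (1.5, 3.5, 75°)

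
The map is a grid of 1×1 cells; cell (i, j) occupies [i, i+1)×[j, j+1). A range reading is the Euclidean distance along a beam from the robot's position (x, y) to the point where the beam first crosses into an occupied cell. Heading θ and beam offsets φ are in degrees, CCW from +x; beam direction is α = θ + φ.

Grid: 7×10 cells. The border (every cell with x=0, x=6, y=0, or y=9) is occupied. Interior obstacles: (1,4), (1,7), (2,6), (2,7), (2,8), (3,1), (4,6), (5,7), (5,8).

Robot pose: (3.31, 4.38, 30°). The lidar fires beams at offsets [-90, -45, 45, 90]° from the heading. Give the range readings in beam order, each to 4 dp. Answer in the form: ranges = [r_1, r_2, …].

ranges = [3.9029, 2.7849, 2.6660, 1.8706]

beam 1: φ=-90°, α=300°
  d=(0.5000,-0.8660)  start (3,4)  tX=1.3800 tY=0.4388  stride 1/|dx|=2.0000 1/|dy|=1.1547
    cross y-line → (3,3), t=0.4388
    cross x-line → (4,3), t=1.3800
    cross y-line → (4,2), t=1.5935
    cross y-line → (4,1), t=2.7482
    cross x-line → (5,1), t=3.3800
    cross y-line → (5,0), t=3.9029 (wall)
  → r_1 = 3.9029
beam 2: φ=-45°, α=345°
  d=(0.9659,-0.2588)  start (3,4)  tX=0.7143 tY=1.4682  stride 1/|dx|=1.0353 1/|dy|=3.8637
    cross x-line → (4,4), t=0.7143
    cross y-line → (4,3), t=1.4682
    cross x-line → (5,3), t=1.7496
    cross x-line → (6,3), t=2.7849 (wall)
  → r_2 = 2.7849
beam 3: φ=45°, α=75°
  d=(0.2588,0.9659)  start (3,4)  tX=2.6660 tY=0.6419  stride 1/|dx|=3.8637 1/|dy|=1.0353
    cross y-line → (3,5), t=0.6419
    cross y-line → (3,6), t=1.6771
    cross x-line → (4,6), t=2.6660 (wall)
  → r_3 = 2.6660
beam 4: φ=90°, α=120°
  d=(-0.5000,0.8660)  start (3,4)  tX=0.6200 tY=0.7159  stride 1/|dx|=2.0000 1/|dy|=1.1547
    cross x-line → (2,4), t=0.6200
    cross y-line → (2,5), t=0.7159
    cross y-line → (2,6), t=1.8706 (wall)
  → r_4 = 1.8706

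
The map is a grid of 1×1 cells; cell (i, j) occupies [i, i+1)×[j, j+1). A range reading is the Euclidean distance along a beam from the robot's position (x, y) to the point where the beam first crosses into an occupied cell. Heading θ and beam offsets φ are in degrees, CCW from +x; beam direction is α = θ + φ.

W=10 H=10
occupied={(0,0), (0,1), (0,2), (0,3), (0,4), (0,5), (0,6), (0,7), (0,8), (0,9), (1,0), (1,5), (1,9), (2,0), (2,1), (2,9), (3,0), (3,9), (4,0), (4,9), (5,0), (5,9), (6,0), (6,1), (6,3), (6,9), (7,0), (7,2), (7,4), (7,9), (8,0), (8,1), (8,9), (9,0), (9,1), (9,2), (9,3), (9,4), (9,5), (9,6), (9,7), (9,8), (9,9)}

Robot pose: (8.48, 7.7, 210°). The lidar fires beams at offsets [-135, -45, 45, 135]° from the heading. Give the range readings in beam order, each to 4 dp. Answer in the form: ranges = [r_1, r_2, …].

beam 1: φ=-135°, α=75°
  direction (0.2588, 0.9659); cell (8,7); t to first gridline: x 2.0091, y 0.3106 (then +3.8637 / +1.0353)
    (8,8) via y @ 0.3106
    (8,9) via y @ 1.3459  # hit
  → r_1 = 1.3459
beam 2: φ=-45°, α=165°
  direction (-0.9659, 0.2588); cell (8,7); t to first gridline: x 0.4969, y 1.1591 (then +1.0353 / +3.8637)
    (7,7) via x @ 0.4969
    (7,8) via y @ 1.1591
    (6,8) via x @ 1.5322
    (5,8) via x @ 2.5675
    (4,8) via x @ 3.6028
    (3,8) via x @ 4.6380
    (3,9) via y @ 5.0228  # hit
  → r_2 = 5.0228
beam 3: φ=45°, α=255°
  direction (-0.2588, -0.9659); cell (8,7); t to first gridline: x 1.8546, y 0.7247 (then +3.8637 / +1.0353)
    (8,6) via y @ 0.7247
    (8,5) via y @ 1.7600
    (7,5) via x @ 1.8546
    (7,4) via y @ 2.7952  # hit
  → r_3 = 2.7952
beam 4: φ=135°, α=345°
  direction (0.9659, -0.2588); cell (8,7); t to first gridline: x 0.5383, y 2.7046 (then +1.0353 / +3.8637)
    (9,7) via x @ 0.5383  # hit
  → r_4 = 0.5383

ranges = [1.3459, 5.0228, 2.7952, 0.5383]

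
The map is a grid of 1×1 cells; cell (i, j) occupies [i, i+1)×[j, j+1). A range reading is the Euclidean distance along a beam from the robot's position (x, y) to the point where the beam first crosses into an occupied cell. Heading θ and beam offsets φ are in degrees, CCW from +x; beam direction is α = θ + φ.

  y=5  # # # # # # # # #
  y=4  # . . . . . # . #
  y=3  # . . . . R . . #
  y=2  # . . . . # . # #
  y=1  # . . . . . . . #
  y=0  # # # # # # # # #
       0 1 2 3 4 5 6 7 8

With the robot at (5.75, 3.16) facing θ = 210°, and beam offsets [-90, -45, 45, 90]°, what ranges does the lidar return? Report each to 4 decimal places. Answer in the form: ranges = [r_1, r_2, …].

beam 1: φ=-90°, α=120°
  dir = (cos 120°, sin 120°) = (-0.5000, 0.8660); from cell (5,3)
  next x-line at t=1.5000, next y-line at t=0.9699; Δt_x=2.0000, Δt_y=1.1547
    y: enter (5,4) at t=0.9699
    x: enter (4,4) at t=1.5000
    y: enter (4,5) at t=2.1246 ← occupied
  → r_1 = 2.1246
beam 2: φ=-45°, α=165°
  dir = (cos 165°, sin 165°) = (-0.9659, 0.2588); from cell (5,3)
  next x-line at t=0.7765, next y-line at t=3.2455; Δt_x=1.0353, Δt_y=3.8637
    x: enter (4,3) at t=0.7765
    x: enter (3,3) at t=1.8117
    x: enter (2,3) at t=2.8470
    y: enter (2,4) at t=3.2455
    x: enter (1,4) at t=3.8823
    x: enter (0,4) at t=4.9176 ← occupied
  → r_2 = 4.9176
beam 3: φ=45°, α=255°
  dir = (cos 255°, sin 255°) = (-0.2588, -0.9659); from cell (5,3)
  next x-line at t=2.8978, next y-line at t=0.1656; Δt_x=3.8637, Δt_y=1.0353
    y: enter (5,2) at t=0.1656 ← occupied
  → r_3 = 0.1656
beam 4: φ=90°, α=300°
  dir = (cos 300°, sin 300°) = (0.5000, -0.8660); from cell (5,3)
  next x-line at t=0.5000, next y-line at t=0.1848; Δt_x=2.0000, Δt_y=1.1547
    y: enter (5,2) at t=0.1848 ← occupied
  → r_4 = 0.1848

ranges = [2.1246, 4.9176, 0.1656, 0.1848]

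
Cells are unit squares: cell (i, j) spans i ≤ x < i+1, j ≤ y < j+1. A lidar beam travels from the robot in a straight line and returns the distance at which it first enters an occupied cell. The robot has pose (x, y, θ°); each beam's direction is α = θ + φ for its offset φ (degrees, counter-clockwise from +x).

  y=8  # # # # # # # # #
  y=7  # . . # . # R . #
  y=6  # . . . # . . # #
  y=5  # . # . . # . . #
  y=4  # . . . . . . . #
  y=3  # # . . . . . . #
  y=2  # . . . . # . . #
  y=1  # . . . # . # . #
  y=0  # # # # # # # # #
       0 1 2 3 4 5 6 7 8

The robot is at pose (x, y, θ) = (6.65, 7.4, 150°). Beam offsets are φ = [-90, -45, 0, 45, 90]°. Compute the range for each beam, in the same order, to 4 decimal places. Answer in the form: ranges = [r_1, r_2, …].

beam 1: φ=-90°, α=60°
  cosα=0.5000 sinα=0.8660 | (6,7) | tMaxX 0.7000 tMaxY 0.6928 | tΔX 2.0000 tΔY 1.1547
    t=0.6928 [y] (6,8) — stop
  → r_1 = 0.6928
beam 2: φ=-45°, α=105°
  cosα=-0.2588 sinα=0.9659 | (6,7) | tMaxX 2.5114 tMaxY 0.6212 | tΔX 3.8637 tΔY 1.0353
    t=0.6212 [y] (6,8) — stop
  → r_2 = 0.6212
beam 3: φ=0°, α=150°
  cosα=-0.8660 sinα=0.5000 | (6,7) | tMaxX 0.7506 tMaxY 1.2000 | tΔX 1.1547 tΔY 2.0000
    t=0.7506 [x] (5,7) — stop
  → r_3 = 0.7506
beam 4: φ=45°, α=195°
  cosα=-0.9659 sinα=-0.2588 | (6,7) | tMaxX 0.6729 tMaxY 1.5455 | tΔX 1.0353 tΔY 3.8637
    t=0.6729 [x] (5,7) — stop
  → r_4 = 0.6729
beam 5: φ=90°, α=240°
  cosα=-0.5000 sinα=-0.8660 | (6,7) | tMaxX 1.3000 tMaxY 0.4619 | tΔX 2.0000 tΔY 1.1547
    t=0.4619 [y] (6,6)
    t=1.3000 [x] (5,6)
    t=1.6166 [y] (5,5) — stop
  → r_5 = 1.6166

ranges = [0.6928, 0.6212, 0.7506, 0.6729, 1.6166]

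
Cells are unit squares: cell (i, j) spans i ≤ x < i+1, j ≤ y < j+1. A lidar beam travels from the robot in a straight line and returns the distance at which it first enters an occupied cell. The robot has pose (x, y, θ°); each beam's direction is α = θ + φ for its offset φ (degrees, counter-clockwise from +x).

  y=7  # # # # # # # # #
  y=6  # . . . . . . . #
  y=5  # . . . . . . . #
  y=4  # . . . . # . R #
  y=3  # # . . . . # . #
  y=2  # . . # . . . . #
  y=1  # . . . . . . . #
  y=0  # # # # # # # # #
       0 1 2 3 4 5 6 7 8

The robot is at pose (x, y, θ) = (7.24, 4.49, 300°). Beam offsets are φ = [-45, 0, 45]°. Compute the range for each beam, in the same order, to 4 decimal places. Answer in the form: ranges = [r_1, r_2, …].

beam 1: φ=-45°, α=255°
  dir = (cos 255°, sin 255°) = (-0.2588, -0.9659); from cell (7,4)
  next x-line at t=0.9273, next y-line at t=0.5073; Δt_x=3.8637, Δt_y=1.0353
    y: enter (7,3) at t=0.5073
    x: enter (6,3) at t=0.9273 ← occupied
  → r_1 = 0.9273
beam 2: φ=0°, α=300°
  dir = (cos 300°, sin 300°) = (0.5000, -0.8660); from cell (7,4)
  next x-line at t=1.5200, next y-line at t=0.5658; Δt_x=2.0000, Δt_y=1.1547
    y: enter (7,3) at t=0.5658
    x: enter (8,3) at t=1.5200 ← occupied
  → r_2 = 1.5200
beam 3: φ=45°, α=345°
  dir = (cos 345°, sin 345°) = (0.9659, -0.2588); from cell (7,4)
  next x-line at t=0.7868, next y-line at t=1.8932; Δt_x=1.0353, Δt_y=3.8637
    x: enter (8,4) at t=0.7868 ← occupied
  → r_3 = 0.7868

ranges = [0.9273, 1.5200, 0.7868]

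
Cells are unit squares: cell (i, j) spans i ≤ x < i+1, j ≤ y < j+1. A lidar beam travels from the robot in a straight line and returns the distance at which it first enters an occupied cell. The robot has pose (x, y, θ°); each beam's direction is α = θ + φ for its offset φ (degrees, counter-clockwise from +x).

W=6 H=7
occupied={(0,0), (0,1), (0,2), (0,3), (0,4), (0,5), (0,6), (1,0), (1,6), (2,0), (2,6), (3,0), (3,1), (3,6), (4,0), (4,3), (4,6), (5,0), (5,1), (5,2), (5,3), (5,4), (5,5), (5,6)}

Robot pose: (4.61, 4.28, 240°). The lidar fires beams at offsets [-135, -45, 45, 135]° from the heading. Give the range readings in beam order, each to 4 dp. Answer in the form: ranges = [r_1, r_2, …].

beam 1: φ=-135°, α=105°
  direction (-0.2588, 0.9659); cell (4,4); t to first gridline: x 2.3569, y 0.7454 (then +3.8637 / +1.0353)
    (4,5) via y @ 0.7454
    (4,6) via y @ 1.7807  # hit
  → r_1 = 1.7807
beam 2: φ=-45°, α=195°
  direction (-0.9659, -0.2588); cell (4,4); t to first gridline: x 0.6315, y 1.0818 (then +1.0353 / +3.8637)
    (3,4) via x @ 0.6315
    (3,3) via y @ 1.0818
    (2,3) via x @ 1.6668
    (1,3) via x @ 2.7021
    (0,3) via x @ 3.7373  # hit
  → r_2 = 3.7373
beam 3: φ=45°, α=285°
  direction (0.2588, -0.9659); cell (4,4); t to first gridline: x 1.5068, y 0.2899 (then +3.8637 / +1.0353)
    (4,3) via y @ 0.2899  # hit
  → r_3 = 0.2899
beam 4: φ=135°, α=15°
  direction (0.9659, 0.2588); cell (4,4); t to first gridline: x 0.4038, y 2.7819 (then +1.0353 / +3.8637)
    (5,4) via x @ 0.4038  # hit
  → r_4 = 0.4038

ranges = [1.7807, 3.7373, 0.2899, 0.4038]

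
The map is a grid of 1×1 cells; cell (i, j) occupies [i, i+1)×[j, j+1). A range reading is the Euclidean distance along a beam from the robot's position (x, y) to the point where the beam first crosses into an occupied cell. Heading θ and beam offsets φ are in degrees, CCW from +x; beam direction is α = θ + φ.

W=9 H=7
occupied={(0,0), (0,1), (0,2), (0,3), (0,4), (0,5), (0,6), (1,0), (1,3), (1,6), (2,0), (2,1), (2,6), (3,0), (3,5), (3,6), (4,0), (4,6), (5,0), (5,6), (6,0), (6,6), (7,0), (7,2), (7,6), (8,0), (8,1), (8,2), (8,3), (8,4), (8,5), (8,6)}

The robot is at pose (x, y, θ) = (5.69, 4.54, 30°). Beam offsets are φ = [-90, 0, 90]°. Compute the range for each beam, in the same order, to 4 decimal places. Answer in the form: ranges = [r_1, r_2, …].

ranges = [2.6200, 2.6674, 1.6859]

beam 1: φ=-90°, α=300°
  cosα=0.5000 sinα=-0.8660 | (5,4) | tMaxX 0.6200 tMaxY 0.6235 | tΔX 2.0000 tΔY 1.1547
    t=0.6200 [x] (6,4)
    t=0.6235 [y] (6,3)
    t=1.7782 [y] (6,2)
    t=2.6200 [x] (7,2) — stop
  → r_1 = 2.6200
beam 2: φ=0°, α=30°
  cosα=0.8660 sinα=0.5000 | (5,4) | tMaxX 0.3580 tMaxY 0.9200 | tΔX 1.1547 tΔY 2.0000
    t=0.3580 [x] (6,4)
    t=0.9200 [y] (6,5)
    t=1.5127 [x] (7,5)
    t=2.6674 [x] (8,5) — stop
  → r_2 = 2.6674
beam 3: φ=90°, α=120°
  cosα=-0.5000 sinα=0.8660 | (5,4) | tMaxX 1.3800 tMaxY 0.5312 | tΔX 2.0000 tΔY 1.1547
    t=0.5312 [y] (5,5)
    t=1.3800 [x] (4,5)
    t=1.6859 [y] (4,6) — stop
  → r_3 = 1.6859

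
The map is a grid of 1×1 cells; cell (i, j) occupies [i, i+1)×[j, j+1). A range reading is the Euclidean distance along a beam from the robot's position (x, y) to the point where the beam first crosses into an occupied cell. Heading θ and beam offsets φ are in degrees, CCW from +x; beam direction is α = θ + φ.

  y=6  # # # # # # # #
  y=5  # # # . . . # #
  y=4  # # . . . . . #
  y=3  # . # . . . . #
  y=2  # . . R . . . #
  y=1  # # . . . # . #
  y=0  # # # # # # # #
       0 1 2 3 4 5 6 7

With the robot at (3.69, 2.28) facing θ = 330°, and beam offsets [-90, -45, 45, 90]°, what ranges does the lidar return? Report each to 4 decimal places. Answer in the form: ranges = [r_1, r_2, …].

beam 1: φ=-90°, α=240°
  cosα=-0.5000 sinα=-0.8660 | (3,2) | tMaxX 1.3800 tMaxY 0.3233 | tΔX 2.0000 tΔY 1.1547
    t=0.3233 [y] (3,1)
    t=1.3800 [x] (2,1)
    t=1.4780 [y] (2,0) — stop
  → r_1 = 1.4780
beam 2: φ=-45°, α=285°
  cosα=0.2588 sinα=-0.9659 | (3,2) | tMaxX 1.1977 tMaxY 0.2899 | tΔX 3.8637 tΔY 1.0353
    t=0.2899 [y] (3,1)
    t=1.1977 [x] (4,1)
    t=1.3252 [y] (4,0) — stop
  → r_2 = 1.3252
beam 3: φ=45°, α=15°
  cosα=0.9659 sinα=0.2588 | (3,2) | tMaxX 0.3209 tMaxY 2.7819 | tΔX 1.0353 tΔY 3.8637
    t=0.3209 [x] (4,2)
    t=1.3562 [x] (5,2)
    t=2.3915 [x] (6,2)
    t=2.7819 [y] (6,3)
    t=3.4268 [x] (7,3) — stop
  → r_3 = 3.4268
beam 4: φ=90°, α=60°
  cosα=0.5000 sinα=0.8660 | (3,2) | tMaxX 0.6200 tMaxY 0.8314 | tΔX 2.0000 tΔY 1.1547
    t=0.6200 [x] (4,2)
    t=0.8314 [y] (4,3)
    t=1.9861 [y] (4,4)
    t=2.6200 [x] (5,4)
    t=3.1408 [y] (5,5)
    t=4.2955 [y] (5,6) — stop
  → r_4 = 4.2955

ranges = [1.4780, 1.3252, 3.4268, 4.2955]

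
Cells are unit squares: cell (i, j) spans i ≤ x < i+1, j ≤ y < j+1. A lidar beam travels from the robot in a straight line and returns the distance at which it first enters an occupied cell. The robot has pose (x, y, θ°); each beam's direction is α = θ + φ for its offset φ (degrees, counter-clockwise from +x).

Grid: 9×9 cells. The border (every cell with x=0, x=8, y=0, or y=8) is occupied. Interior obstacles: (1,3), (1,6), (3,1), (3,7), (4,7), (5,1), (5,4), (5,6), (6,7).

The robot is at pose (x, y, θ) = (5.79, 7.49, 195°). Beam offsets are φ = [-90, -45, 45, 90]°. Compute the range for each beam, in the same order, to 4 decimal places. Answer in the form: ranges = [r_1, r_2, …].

ranges = [0.5280, 0.9122, 0.5658, 0.5073]

beam 1: φ=-90°, α=105°
  direction (-0.2588, 0.9659); cell (5,7); t to first gridline: x 3.0523, y 0.5280 (then +3.8637 / +1.0353)
    (5,8) via y @ 0.5280  # hit
  → r_1 = 0.5280
beam 2: φ=-45°, α=150°
  direction (-0.8660, 0.5000); cell (5,7); t to first gridline: x 0.9122, y 1.0200 (then +1.1547 / +2.0000)
    (4,7) via x @ 0.9122  # hit
  → r_2 = 0.9122
beam 3: φ=45°, α=240°
  direction (-0.5000, -0.8660); cell (5,7); t to first gridline: x 1.5800, y 0.5658 (then +2.0000 / +1.1547)
    (5,6) via y @ 0.5658  # hit
  → r_3 = 0.5658
beam 4: φ=90°, α=285°
  direction (0.2588, -0.9659); cell (5,7); t to first gridline: x 0.8114, y 0.5073 (then +3.8637 / +1.0353)
    (5,6) via y @ 0.5073  # hit
  → r_4 = 0.5073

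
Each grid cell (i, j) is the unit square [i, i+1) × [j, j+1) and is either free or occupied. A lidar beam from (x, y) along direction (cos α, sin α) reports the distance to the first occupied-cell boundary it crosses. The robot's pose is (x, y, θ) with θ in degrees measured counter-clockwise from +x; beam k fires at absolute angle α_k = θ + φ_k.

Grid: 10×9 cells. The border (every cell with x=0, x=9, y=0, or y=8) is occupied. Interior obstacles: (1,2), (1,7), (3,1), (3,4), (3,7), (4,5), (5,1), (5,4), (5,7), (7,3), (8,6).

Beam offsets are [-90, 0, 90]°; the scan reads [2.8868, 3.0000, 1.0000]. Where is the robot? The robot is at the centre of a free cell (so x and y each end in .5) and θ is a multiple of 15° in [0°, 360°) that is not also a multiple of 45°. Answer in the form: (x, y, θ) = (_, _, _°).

(x, y, θ) = (6.5, 5.5, 150°)

The pose lattice has 45·16 = 720 candidates. Test each by forward raycasting.
  (6.5, 1.5, 195°): beam 1 = 2.5882 ≠ 2.8868 ✗
  (2.5, 6.5, 15°): beam 1 = 1.9319 ≠ 2.8868 ✗
  (8.5, 4.5, 210°): beam 1 = 4.0415 ≠ 2.8868 ✗
  (3.5, 3.5, 75°): beam 1 = 5.6940 ≠ 2.8868 ✗
  (5.5, 5.5, 150°): beam 2 = 0.5774 ≠ 3.0000 ✗
  …
  (6.5, 5.5, 150°): r_1=2.8868, r_2=3.0000, r_3=1.0000 — all match ✓
No second candidate reproduces the full scan.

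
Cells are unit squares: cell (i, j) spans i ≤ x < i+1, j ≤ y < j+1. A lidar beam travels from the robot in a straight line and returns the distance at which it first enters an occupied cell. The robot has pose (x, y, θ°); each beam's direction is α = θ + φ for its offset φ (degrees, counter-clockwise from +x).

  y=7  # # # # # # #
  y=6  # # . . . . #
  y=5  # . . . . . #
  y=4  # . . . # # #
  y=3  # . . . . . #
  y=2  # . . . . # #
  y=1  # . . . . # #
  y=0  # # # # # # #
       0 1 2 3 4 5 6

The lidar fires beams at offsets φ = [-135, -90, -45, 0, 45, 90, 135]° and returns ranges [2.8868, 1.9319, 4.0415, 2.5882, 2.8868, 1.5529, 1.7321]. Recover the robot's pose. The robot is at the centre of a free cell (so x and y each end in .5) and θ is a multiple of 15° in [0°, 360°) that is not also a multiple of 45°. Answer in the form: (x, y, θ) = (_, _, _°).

(x, y, θ) = (3.5, 2.5, 165°)

Enumerate (i+0.5, j+0.5, θ) over the 25 free cells and 16 admissible headings. For each, cast all 7 beams and compare to the given ranges.
  (3.5, 1.5, 150°): beam 1 = 1.5529 ≠ 2.8868 ✗
  (2.5, 4.5, 105°): beam 1 = 3.0000 ≠ 2.8868 ✗
  (2.5, 4.5, 60°): beam 1 = 3.6235 ≠ 2.8868 ✗
  …
  (3.5, 2.5, 165°): r_1=2.8868, r_2=1.9319, r_3=4.0415, r_4=2.5882, r_5=2.8868, r_6=1.5529, r_7=1.7321 — all match ✓
Unique over the lattice → pose = (3.5, 2.5, 165°).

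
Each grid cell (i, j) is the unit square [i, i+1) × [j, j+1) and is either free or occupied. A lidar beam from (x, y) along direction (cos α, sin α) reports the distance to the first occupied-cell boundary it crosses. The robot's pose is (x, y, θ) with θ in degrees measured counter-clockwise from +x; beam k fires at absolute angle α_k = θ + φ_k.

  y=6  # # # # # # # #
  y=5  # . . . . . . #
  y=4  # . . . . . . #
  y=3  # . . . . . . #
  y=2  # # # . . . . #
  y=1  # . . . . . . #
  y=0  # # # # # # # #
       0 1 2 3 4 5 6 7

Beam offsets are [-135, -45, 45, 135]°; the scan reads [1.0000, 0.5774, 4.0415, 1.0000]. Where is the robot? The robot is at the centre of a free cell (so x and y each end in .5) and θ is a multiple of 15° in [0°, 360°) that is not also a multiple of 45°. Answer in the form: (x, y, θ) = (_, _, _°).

Candidates: 28 free-cell centres × 16 headings = 448 poses. Raycast each; keep the one whose scan matches to 4 dp.
  (1.5, 5.5, 105°): beam 1 = 6.3509 ≠ 1.0000 ✗
  (4.5, 4.5, 345°): beam 1 = 3.0000 ≠ 1.0000 ✗
  (6.5, 4.5, 30°): beam 1 = 3.6235 ≠ 1.0000 ✗
  (2.5, 4.5, 240°): beam 1 = 1.5529 ≠ 1.0000 ✗
  …
  (3.5, 1.5, 345°): r_1=1.0000, r_2=0.5774, r_3=4.0415, r_4=1.0000 — all match ✓
Only this pose fits every beam.

(x, y, θ) = (3.5, 1.5, 345°)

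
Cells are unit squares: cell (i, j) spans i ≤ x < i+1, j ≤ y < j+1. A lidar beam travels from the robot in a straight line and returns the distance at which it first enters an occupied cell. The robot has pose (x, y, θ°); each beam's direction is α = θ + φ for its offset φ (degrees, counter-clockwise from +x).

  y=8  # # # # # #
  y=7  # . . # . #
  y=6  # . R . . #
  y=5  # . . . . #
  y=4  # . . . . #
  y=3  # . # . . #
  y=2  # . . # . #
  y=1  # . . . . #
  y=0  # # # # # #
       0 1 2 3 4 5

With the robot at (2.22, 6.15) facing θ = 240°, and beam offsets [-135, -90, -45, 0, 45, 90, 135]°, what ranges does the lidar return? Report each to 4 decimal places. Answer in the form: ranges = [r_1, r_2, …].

beam 1: φ=-135°, α=105°
  dir = (cos 105°, sin 105°) = (-0.2588, 0.9659); from cell (2,6)
  next x-line at t=0.8500, next y-line at t=0.8800; Δt_x=3.8637, Δt_y=1.0353
    x: enter (1,6) at t=0.8500
    y: enter (1,7) at t=0.8800
    y: enter (1,8) at t=1.9153 ← occupied
  → r_1 = 1.9153
beam 2: φ=-90°, α=150°
  dir = (cos 150°, sin 150°) = (-0.8660, 0.5000); from cell (2,6)
  next x-line at t=0.2540, next y-line at t=1.7000; Δt_x=1.1547, Δt_y=2.0000
    x: enter (1,6) at t=0.2540
    x: enter (0,6) at t=1.4087 ← occupied
  → r_2 = 1.4087
beam 3: φ=-45°, α=195°
  dir = (cos 195°, sin 195°) = (-0.9659, -0.2588); from cell (2,6)
  next x-line at t=0.2278, next y-line at t=0.5796; Δt_x=1.0353, Δt_y=3.8637
    x: enter (1,6) at t=0.2278
    y: enter (1,5) at t=0.5796
    x: enter (0,5) at t=1.2630 ← occupied
  → r_3 = 1.2630
beam 4: φ=0°, α=240°
  dir = (cos 240°, sin 240°) = (-0.5000, -0.8660); from cell (2,6)
  next x-line at t=0.4400, next y-line at t=0.1732; Δt_x=2.0000, Δt_y=1.1547
    y: enter (2,5) at t=0.1732
    x: enter (1,5) at t=0.4400
    y: enter (1,4) at t=1.3279
    x: enter (0,4) at t=2.4400 ← occupied
  → r_4 = 2.4400
beam 5: φ=45°, α=285°
  dir = (cos 285°, sin 285°) = (0.2588, -0.9659); from cell (2,6)
  next x-line at t=3.0137, next y-line at t=0.1553; Δt_x=3.8637, Δt_y=1.0353
    y: enter (2,5) at t=0.1553
    y: enter (2,4) at t=1.1906
    y: enter (2,3) at t=2.2258 ← occupied
  → r_5 = 2.2258
beam 6: φ=90°, α=330°
  dir = (cos 330°, sin 330°) = (0.8660, -0.5000); from cell (2,6)
  next x-line at t=0.9007, next y-line at t=0.3000; Δt_x=1.1547, Δt_y=2.0000
    y: enter (2,5) at t=0.3000
    x: enter (3,5) at t=0.9007
    x: enter (4,5) at t=2.0554
    y: enter (4,4) at t=2.3000
    x: enter (5,4) at t=3.2101 ← occupied
  → r_6 = 3.2101
beam 7: φ=135°, α=15°
  dir = (cos 15°, sin 15°) = (0.9659, 0.2588); from cell (2,6)
  next x-line at t=0.8075, next y-line at t=3.2841; Δt_x=1.0353, Δt_y=3.8637
    x: enter (3,6) at t=0.8075
    x: enter (4,6) at t=1.8428
    x: enter (5,6) at t=2.8781 ← occupied
  → r_7 = 2.8781

ranges = [1.9153, 1.4087, 1.2630, 2.4400, 2.2258, 3.2101, 2.8781]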